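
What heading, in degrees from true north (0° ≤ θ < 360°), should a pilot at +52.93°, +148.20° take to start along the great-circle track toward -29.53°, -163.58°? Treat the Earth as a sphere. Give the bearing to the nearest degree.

139°

Δλ = -163.58 − 148.20 = -311.78°; wrapped into (−180°, 180°]: 48.22°.
θ = atan2( sin Δλ · cos φ₂ , cos φ₁ · sin φ₂ − sin φ₁ · cos φ₂ · cos Δλ )
  = atan2(0.64884, -0.75966) = 139.499° → normalised to [0°, 360°): 139.499°.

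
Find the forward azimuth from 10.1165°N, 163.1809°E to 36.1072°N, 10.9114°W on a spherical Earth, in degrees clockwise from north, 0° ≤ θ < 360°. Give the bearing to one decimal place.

Δλ = -10.9114 − 163.1809 = -174.0923°.
θ = atan2( sin Δλ · cos φ₂ , cos φ₁ · sin φ₂ − sin φ₁ · cos φ₂ · cos Δλ )
  = atan2(-0.08316, 0.72129) = -6.576° → normalised to [0°, 360°): 353.424°.

353.4°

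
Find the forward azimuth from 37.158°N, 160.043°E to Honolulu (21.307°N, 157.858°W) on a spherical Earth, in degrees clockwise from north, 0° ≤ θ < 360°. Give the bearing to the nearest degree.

102°

Δλ = -157.858 − 160.043 = -317.901°; wrapped into (−180°, 180°]: 42.099°.
θ = atan2( sin Δλ · cos φ₂ , cos φ₁ · sin φ₂ − sin φ₁ · cos φ₂ · cos Δλ )
  = atan2(0.62459, -0.12795) = 101.577° → normalised to [0°, 360°): 101.577°.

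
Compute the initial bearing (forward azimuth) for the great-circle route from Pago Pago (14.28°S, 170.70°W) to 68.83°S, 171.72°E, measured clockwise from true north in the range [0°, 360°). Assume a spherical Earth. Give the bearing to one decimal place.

187.6°

Δλ = 171.72 − -170.70 = 342.42°; wrapped into (−180°, 180°]: -17.58°.
θ = atan2( sin Δλ · cos φ₂ , cos φ₁ · sin φ₂ − sin φ₁ · cos φ₂ · cos Δλ )
  = atan2(-0.10908, -0.81878) = -172.412° → normalised to [0°, 360°): 187.588°.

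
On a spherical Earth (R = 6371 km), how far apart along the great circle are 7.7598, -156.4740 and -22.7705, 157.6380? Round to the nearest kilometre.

Δλ = 157.6380 − -156.4740 = 314.1120°; wrapped into (−180°, 180°]: -45.8880°.
Δφ = -22.7705 − 7.7598 = -30.5303°.
a = sin²(Δφ/2) + cos φ₁ · cos φ₂ · sin²(Δλ/2) = 0.208161.
c = 2·atan2(√a, √(1−a)) = 0.94755 rad → d = 6371·c ≈ 6036.81 km.

6037 km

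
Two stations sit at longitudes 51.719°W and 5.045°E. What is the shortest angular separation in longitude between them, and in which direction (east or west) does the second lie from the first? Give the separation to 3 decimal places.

Raw difference: 5.045 − -51.719 = 56.764°.
Normalise into (−180°, 180°]: 56.764° stays 56.764°.
Positive ⇒ the second point lies to the east; separation 56.764°.

56.764° east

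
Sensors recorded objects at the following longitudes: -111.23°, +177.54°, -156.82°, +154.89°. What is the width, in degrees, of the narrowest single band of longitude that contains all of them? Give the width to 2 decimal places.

93.88°

Sort the longitudes: -156.82°, -111.23°, +154.89°, +177.54°.
Eastward gaps between consecutive values (wrapping around): 45.59°, 266.12°, 22.65°, 25.64°.
Largest gap = 266.12° ⇒ minimal covering band is its complement: 360° − 266.12° = 93.88°.
Band runs from +154.89° eastward to -111.23°, crossing the antimeridian.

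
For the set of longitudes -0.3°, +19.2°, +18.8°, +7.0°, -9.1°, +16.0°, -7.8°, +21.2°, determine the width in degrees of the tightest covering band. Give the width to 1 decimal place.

Sort the longitudes: -9.1°, -7.8°, -0.3°, +7.0°, +16.0°, +18.8°, +19.2°, +21.2°.
Eastward gaps between consecutive values (wrapping around): 1.3°, 7.5°, 7.3°, 9.0°, 2.8°, 0.4°, 2.0°, 329.7°.
Largest gap = 329.7° ⇒ minimal covering band is its complement: 360° − 329.7° = 30.3°.
Band runs from -9.1° eastward to +21.2°.

30.3°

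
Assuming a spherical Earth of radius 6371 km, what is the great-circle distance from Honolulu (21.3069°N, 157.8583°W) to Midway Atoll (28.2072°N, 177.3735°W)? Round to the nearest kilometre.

Δλ = -177.3735 − -157.8583 = -19.5152°.
Δφ = 28.2072 − 21.3069 = 6.9003°.
a = sin²(Δφ/2) + cos φ₁ · cos φ₂ · sin²(Δλ/2) = 0.027204.
c = 2·atan2(√a, √(1−a)) = 0.33139 rad → d = 6371·c ≈ 2111.26 km.

2111 km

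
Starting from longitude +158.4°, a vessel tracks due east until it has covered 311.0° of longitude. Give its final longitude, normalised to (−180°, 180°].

Start at +158.4°; shift +311.0° → +469.4°.
+469.4° lies outside (−180°, 180°]; subtract 360° → +109.4°.

+109.4°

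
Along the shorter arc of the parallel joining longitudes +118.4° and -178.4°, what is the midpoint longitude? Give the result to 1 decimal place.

+150.0°

Signed shortest Δλ from +118.4° to -178.4° is +63.2°.
Midpoint longitude = +118.4° + (+63.2°)/2 = +118.4° + 31.6° = +150.0°.
(The naïve average (+118.4 + -178.4)/2 = -30.0° is on the wrong side of the globe.)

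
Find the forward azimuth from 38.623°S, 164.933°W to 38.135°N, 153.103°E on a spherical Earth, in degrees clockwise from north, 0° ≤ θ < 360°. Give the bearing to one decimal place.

Δλ = 153.103 − -164.933 = 318.036°; wrapped into (−180°, 180°]: -41.964°.
θ = atan2( sin Δλ · cos φ₂ , cos φ₁ · sin φ₂ − sin φ₁ · cos φ₂ · cos Δλ )
  = atan2(-0.52594, 0.84751) = -31.823° → normalised to [0°, 360°): 328.177°.

328.2°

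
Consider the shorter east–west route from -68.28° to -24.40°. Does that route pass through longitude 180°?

Signed shortest Δλ = ((-24.40 − -68.28 + 180) mod 360) − 180 = 43.88°.
Going east by 43.88° from -68.28° reaches -24.40° without touching 180°.

No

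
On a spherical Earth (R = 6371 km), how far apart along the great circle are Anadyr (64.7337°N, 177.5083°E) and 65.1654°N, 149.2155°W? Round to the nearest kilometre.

Δλ = -149.2155 − 177.5083 = -326.7238°; wrapped into (−180°, 180°]: 33.2762°.
Δφ = 65.1654 − 64.7337 = 0.4317°.
a = sin²(Δφ/2) + cos φ₁ · cos φ₂ · sin²(Δλ/2) = 0.014711.
c = 2·atan2(√a, √(1−a)) = 0.24318 rad → d = 6371·c ≈ 1549.27 km.

1549 km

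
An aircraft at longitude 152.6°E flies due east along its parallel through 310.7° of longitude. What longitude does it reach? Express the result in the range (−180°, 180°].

Start at +152.6°; shift +310.7° → +463.3°.
+463.3° lies outside (−180°, 180°]; subtract 360° → +103.3°.

103.3°E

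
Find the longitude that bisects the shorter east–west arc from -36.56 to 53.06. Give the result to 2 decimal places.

Signed shortest Δλ from -36.56° to +53.06° is +89.62°.
Midpoint longitude = -36.56° + (+89.62°)/2 = -36.56° + 44.81° = +8.25°.

+8.25°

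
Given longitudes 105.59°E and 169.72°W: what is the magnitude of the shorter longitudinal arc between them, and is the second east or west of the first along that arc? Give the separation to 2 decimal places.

84.69° east

Raw difference: -169.72 − 105.59 = -275.31°.
Normalise into (−180°, 180°]: -275.31° + 360° = 84.69°.
Positive ⇒ the second point lies to the east; separation 84.69°.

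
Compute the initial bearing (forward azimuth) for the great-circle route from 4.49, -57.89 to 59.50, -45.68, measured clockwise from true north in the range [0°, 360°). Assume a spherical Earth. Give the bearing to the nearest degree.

7°

Δλ = -45.68 − -57.89 = 12.21°.
θ = atan2( sin Δλ · cos φ₂ , cos φ₁ · sin φ₂ − sin φ₁ · cos φ₂ · cos Δλ )
  = atan2(0.10734, 0.82015) = 7.457° → normalised to [0°, 360°): 7.457°.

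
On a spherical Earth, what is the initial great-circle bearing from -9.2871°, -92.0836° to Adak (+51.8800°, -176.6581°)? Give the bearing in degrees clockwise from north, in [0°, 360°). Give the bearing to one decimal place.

322.0°

Δλ = -176.6581 − -92.0836 = -84.5745°.
θ = atan2( sin Δλ · cos φ₂ , cos φ₁ · sin φ₂ − sin φ₁ · cos φ₂ · cos Δλ )
  = atan2(-0.61454, 0.78583) = -38.027° → normalised to [0°, 360°): 321.973°.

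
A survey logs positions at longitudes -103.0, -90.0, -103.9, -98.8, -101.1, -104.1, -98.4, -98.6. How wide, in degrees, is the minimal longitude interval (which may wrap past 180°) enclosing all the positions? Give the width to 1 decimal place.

Sort the longitudes: -104.1°, -103.9°, -103.0°, -101.1°, -98.8°, -98.6°, -98.4°, -90.0°.
Eastward gaps between consecutive values (wrapping around): 0.2°, 0.9°, 1.9°, 2.3°, 0.2°, 0.2°, 8.4°, 345.9°.
Largest gap = 345.9° ⇒ minimal covering band is its complement: 360° − 345.9° = 14.1°.
Band runs from -104.1° eastward to -90.0°.

14.1°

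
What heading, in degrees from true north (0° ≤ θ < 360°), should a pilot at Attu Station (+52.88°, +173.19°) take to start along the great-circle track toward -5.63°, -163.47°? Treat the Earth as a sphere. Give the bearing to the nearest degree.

Δλ = -163.47 − 173.19 = -336.66°; wrapped into (−180°, 180°]: 23.34°.
θ = atan2( sin Δλ · cos φ₂ , cos φ₁ · sin φ₂ − sin φ₁ · cos φ₂ · cos Δλ )
  = atan2(0.39428, -0.78780) = 153.413° → normalised to [0°, 360°): 153.413°.

153°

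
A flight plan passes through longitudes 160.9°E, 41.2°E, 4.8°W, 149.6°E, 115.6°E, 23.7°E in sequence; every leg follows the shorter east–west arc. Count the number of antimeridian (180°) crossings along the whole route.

Leg 1: +160.9° → +41.2°, shortest Δλ = -119.7° (west) — does not cross 180°.
Leg 2: +41.2° → -4.8°, shortest Δλ = -46.0° (west) — does not cross 180°.
Leg 3: -4.8° → +149.6°, shortest Δλ = 154.4° (east) — does not cross 180°.
Leg 4: +149.6° → +115.6°, shortest Δλ = -34.0° (west) — does not cross 180°.
Leg 5: +115.6° → +23.7°, shortest Δλ = -91.9° (west) — does not cross 180°.
Total crossings: 0.

0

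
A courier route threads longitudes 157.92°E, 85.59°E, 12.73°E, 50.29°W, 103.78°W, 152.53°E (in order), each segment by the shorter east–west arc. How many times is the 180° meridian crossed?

1

Leg 1: +157.92° → +85.59°, shortest Δλ = -72.33° (west) — does not cross 180°.
Leg 2: +85.59° → +12.73°, shortest Δλ = -72.86° (west) — does not cross 180°.
Leg 3: +12.73° → -50.29°, shortest Δλ = -63.02° (west) — does not cross 180°.
Leg 4: -50.29° → -103.78°, shortest Δλ = -53.49° (west) — does not cross 180°.
Leg 5: -103.78° → +152.53°, shortest Δλ = -103.69° (west) — crosses 180°.
Total crossings: 1.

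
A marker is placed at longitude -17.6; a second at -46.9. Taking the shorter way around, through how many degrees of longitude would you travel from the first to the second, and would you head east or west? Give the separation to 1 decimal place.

29.3° west

Raw difference: -46.9 − -17.6 = -29.3°.
Normalise into (−180°, 180°]: -29.3° stays -29.3°.
Negative ⇒ the second point lies to the west; separation 29.3°.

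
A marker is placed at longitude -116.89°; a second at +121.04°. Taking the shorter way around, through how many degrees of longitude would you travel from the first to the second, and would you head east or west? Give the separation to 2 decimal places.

122.07° west

Raw difference: 121.04 − -116.89 = 237.93°.
Normalise into (−180°, 180°]: 237.93° − 360° = -122.07°.
Negative ⇒ the second point lies to the west; separation 122.07°.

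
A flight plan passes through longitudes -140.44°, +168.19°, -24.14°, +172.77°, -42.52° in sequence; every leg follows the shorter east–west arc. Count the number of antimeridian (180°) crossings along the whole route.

4

Leg 1: -140.44° → +168.19°, shortest Δλ = -51.37° (west) — crosses 180°.
Leg 2: +168.19° → -24.14°, shortest Δλ = 167.67° (east) — crosses 180°.
Leg 3: -24.14° → +172.77°, shortest Δλ = -163.09° (west) — crosses 180°.
Leg 4: +172.77° → -42.52°, shortest Δλ = 144.71° (east) — crosses 180°.
Total crossings: 4.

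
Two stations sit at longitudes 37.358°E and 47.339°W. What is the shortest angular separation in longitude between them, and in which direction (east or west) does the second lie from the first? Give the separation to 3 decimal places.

84.697° west

Raw difference: -47.339 − 37.358 = -84.697°.
Normalise into (−180°, 180°]: -84.697° stays -84.697°.
Negative ⇒ the second point lies to the west; separation 84.697°.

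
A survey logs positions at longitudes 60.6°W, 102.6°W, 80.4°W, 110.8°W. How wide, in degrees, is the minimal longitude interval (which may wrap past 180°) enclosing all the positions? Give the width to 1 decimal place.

Sort the longitudes: -110.8°, -102.6°, -80.4°, -60.6°.
Eastward gaps between consecutive values (wrapping around): 8.2°, 22.2°, 19.8°, 309.8°.
Largest gap = 309.8° ⇒ minimal covering band is its complement: 360° − 309.8° = 50.2°.
Band runs from -110.8° eastward to -60.6°.

50.2°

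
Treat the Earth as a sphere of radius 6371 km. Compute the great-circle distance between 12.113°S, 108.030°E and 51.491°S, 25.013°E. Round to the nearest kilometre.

Δλ = 25.013 − 108.030 = -83.017°.
Δφ = -51.491 − -12.113 = -39.378°.
a = sin²(Δφ/2) + cos φ₁ · cos φ₂ · sin²(Δλ/2) = 0.380893.
c = 2·atan2(√a, √(1−a)) = 1.33027 rad → d = 6371·c ≈ 8475.15 km.

8475 km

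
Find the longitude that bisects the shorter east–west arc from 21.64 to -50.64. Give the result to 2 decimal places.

-14.50°

Signed shortest Δλ from +21.64° to -50.64° is -72.28°.
Midpoint longitude = +21.64° + (-72.28°)/2 = +21.64° − 36.14° = -14.50°.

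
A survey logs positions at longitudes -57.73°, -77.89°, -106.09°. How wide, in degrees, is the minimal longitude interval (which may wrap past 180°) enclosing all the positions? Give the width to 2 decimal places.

Sort the longitudes: -106.09°, -77.89°, -57.73°.
Eastward gaps between consecutive values (wrapping around): 28.20°, 20.16°, 311.64°.
Largest gap = 311.64° ⇒ minimal covering band is its complement: 360° − 311.64° = 48.36°.
Band runs from -106.09° eastward to -57.73°.

48.36°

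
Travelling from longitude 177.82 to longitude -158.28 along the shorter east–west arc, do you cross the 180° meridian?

Yes

Naïve |-158.28 − 177.82| = 336.1° > 180°, so the shorter arc goes the other way round — across 180°.
Signed shortest Δλ = ((-158.28 − 177.82 + 180) mod 360) − 180 = 23.9°.
Going east by 23.9° from +177.82° passes through 180° before reaching -158.28°.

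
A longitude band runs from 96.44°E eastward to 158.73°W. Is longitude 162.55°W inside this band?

Yes

Band width going east from +96.44° to -158.73°: ((-158.73 − 96.44) mod 360) = 104.83°.
Offset of -162.55° east of the west edge: ((-162.55 − 96.44) mod 360) = 101.01°.
101.01° ≤ 104.83° ⇒ inside.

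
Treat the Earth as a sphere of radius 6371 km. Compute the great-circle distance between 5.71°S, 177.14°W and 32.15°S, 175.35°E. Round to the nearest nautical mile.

1642 nmi

Δλ = 175.35 − -177.14 = 352.49°; wrapped into (−180°, 180°]: -7.51°.
Δφ = -32.15 − -5.71 = -26.44°.
a = sin²(Δφ/2) + cos φ₁ · cos φ₂ · sin²(Δλ/2) = 0.055913.
c = 2·atan2(√a, √(1−a)) = 0.47744 rad → d = 6371·c ≈ 3041.76 km ≈ 1642.42 nmi.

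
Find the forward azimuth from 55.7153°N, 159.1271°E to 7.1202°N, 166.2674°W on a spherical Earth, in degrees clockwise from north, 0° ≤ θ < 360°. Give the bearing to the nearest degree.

Δλ = -166.2674 − 159.1271 = -325.3945°; wrapped into (−180°, 180°]: 34.6055°.
θ = atan2( sin Δλ · cos φ₂ , cos φ₁ · sin φ₂ − sin φ₁ · cos φ₂ · cos Δλ )
  = atan2(0.56354, -0.60500) = 137.032° → normalised to [0°, 360°): 137.032°.

137°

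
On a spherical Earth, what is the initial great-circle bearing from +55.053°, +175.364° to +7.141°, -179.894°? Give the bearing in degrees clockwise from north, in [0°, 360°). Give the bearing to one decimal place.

173.7°

Δλ = -179.894 − 175.364 = -355.258°; wrapped into (−180°, 180°]: 4.742°.
θ = atan2( sin Δλ · cos φ₂ , cos φ₁ · sin φ₂ − sin φ₁ · cos φ₂ · cos Δλ )
  = atan2(0.08203, -0.73933) = 173.669° → normalised to [0°, 360°): 173.669°.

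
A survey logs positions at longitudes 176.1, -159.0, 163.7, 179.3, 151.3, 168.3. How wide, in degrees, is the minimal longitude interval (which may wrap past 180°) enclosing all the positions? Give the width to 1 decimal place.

Sort the longitudes: -159.0°, +151.3°, +163.7°, +168.3°, +176.1°, +179.3°.
Eastward gaps between consecutive values (wrapping around): 310.3°, 12.4°, 4.6°, 7.8°, 3.2°, 21.7°.
Largest gap = 310.3° ⇒ minimal covering band is its complement: 360° − 310.3° = 49.7°.
Band runs from +151.3° eastward to -159.0°, crossing the antimeridian.

49.7°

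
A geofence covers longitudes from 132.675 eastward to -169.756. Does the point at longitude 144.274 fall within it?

Band width going east from +132.675° to -169.756°: ((-169.756 − 132.675) mod 360) = 57.569°.
Offset of +144.274° east of the west edge: ((144.274 − 132.675) mod 360) = 11.599°.
11.599° ≤ 57.569° ⇒ inside.

Yes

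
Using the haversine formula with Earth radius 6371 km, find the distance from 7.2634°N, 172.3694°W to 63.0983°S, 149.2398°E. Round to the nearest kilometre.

Δλ = 149.2398 − -172.3694 = 321.6092°; wrapped into (−180°, 180°]: -38.3908°.
Δφ = -63.0983 − 7.2634 = -70.3617°.
a = sin²(Δφ/2) + cos φ₁ · cos φ₂ · sin²(Δλ/2) = 0.380479.
c = 2·atan2(√a, √(1−a)) = 1.32942 rad → d = 6371·c ≈ 8469.72 km.

8470 km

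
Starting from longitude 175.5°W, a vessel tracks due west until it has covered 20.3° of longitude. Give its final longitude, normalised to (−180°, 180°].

Start at -175.5°; shift −20.3° → -195.8°.
-195.8° lies outside (−180°, 180°]; add 360° → +164.2°.

164.2°E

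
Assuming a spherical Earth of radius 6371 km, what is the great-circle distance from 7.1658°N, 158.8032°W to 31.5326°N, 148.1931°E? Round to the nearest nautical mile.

Δλ = 148.1931 − -158.8032 = 306.9963°; wrapped into (−180°, 180°]: -53.0037°.
Δφ = 31.5326 − 7.1658 = 24.3668°.
a = sin²(Δφ/2) + cos φ₁ · cos φ₂ · sin²(Δλ/2) = 0.212930.
c = 2·atan2(√a, √(1−a)) = 0.95924 rad → d = 6371·c ≈ 6111.34 km ≈ 3299.86 nmi.

3300 nmi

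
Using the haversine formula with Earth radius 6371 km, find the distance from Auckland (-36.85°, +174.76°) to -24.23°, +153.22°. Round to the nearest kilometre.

2485 km

Δλ = 153.22 − 174.76 = -21.54°.
Δφ = -24.23 − -36.85 = 12.62°.
a = sin²(Δφ/2) + cos φ₁ · cos φ₂ · sin²(Δλ/2) = 0.037561.
c = 2·atan2(√a, √(1−a)) = 0.39008 rad → d = 6371·c ≈ 2485.20 km.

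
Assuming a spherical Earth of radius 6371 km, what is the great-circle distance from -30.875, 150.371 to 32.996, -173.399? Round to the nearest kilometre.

8058 km

Δλ = -173.399 − 150.371 = -323.770°; wrapped into (−180°, 180°]: 36.230°.
Δφ = 32.996 − -30.875 = 63.871°.
a = sin²(Δφ/2) + cos φ₁ · cos φ₂ · sin²(Δλ/2) = 0.349395.
c = 2·atan2(√a, √(1−a)) = 1.26483 rad → d = 6371·c ≈ 8058.26 km.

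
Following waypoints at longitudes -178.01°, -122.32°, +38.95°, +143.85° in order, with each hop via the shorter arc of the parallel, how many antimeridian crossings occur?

Leg 1: -178.01° → -122.32°, shortest Δλ = 55.69° (east) — does not cross 180°.
Leg 2: -122.32° → +38.95°, shortest Δλ = 161.27° (east) — does not cross 180°.
Leg 3: +38.95° → +143.85°, shortest Δλ = 104.9° (east) — does not cross 180°.
Total crossings: 0.

0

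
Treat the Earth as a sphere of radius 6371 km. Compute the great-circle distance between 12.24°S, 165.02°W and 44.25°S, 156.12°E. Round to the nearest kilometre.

5129 km

Δλ = 156.12 − -165.02 = 321.14°; wrapped into (−180°, 180°]: -38.86°.
Δφ = -44.25 − -12.24 = -32.01°.
a = sin²(Δφ/2) + cos φ₁ · cos φ₂ · sin²(Δλ/2) = 0.153486.
c = 2·atan2(√a, √(1−a)) = 0.80512 rad → d = 6371·c ≈ 5129.39 km.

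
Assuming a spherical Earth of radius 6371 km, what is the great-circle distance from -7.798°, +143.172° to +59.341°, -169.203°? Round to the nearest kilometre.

Δλ = -169.203 − 143.172 = -312.375°; wrapped into (−180°, 180°]: 47.625°.
Δφ = 59.341 − -7.798 = 67.139°.
a = sin²(Δφ/2) + cos φ₁ · cos φ₂ · sin²(Δλ/2) = 0.388106.
c = 2·atan2(√a, √(1−a)) = 1.34510 rad → d = 6371·c ≈ 8569.62 km.

8570 km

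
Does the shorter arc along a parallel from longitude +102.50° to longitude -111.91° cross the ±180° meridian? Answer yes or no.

Naïve |-111.91 − 102.50| = 214.41° > 180°, so the shorter arc goes the other way round — across 180°.
Signed shortest Δλ = ((-111.91 − 102.50 + 180) mod 360) − 180 = 145.59°.
Going east by 145.59° from +102.50° passes through 180° before reaching -111.91°.

Yes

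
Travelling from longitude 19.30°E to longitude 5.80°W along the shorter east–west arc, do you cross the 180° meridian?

Signed shortest Δλ = ((-5.80 − 19.30 + 180) mod 360) − 180 = -25.1°.
Going west by 25.1° from +19.30° reaches -5.80° without touching 180°.

No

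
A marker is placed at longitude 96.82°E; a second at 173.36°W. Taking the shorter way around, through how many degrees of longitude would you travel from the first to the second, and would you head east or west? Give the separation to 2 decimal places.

Raw difference: -173.36 − 96.82 = -270.18°.
Normalise into (−180°, 180°]: -270.18° + 360° = 89.82°.
Positive ⇒ the second point lies to the east; separation 89.82°.

89.82° east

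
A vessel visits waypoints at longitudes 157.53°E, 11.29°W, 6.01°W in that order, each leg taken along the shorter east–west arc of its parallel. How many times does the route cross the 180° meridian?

0

Leg 1: +157.53° → -11.29°, shortest Δλ = -168.82° (west) — does not cross 180°.
Leg 2: -11.29° → -6.01°, shortest Δλ = 5.28° (east) — does not cross 180°.
Total crossings: 0.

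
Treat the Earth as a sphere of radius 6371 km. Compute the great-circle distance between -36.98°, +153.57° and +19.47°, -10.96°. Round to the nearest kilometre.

Δλ = -10.96 − 153.57 = -164.53°.
Δφ = 19.47 − -36.98 = 56.45°.
a = sin²(Δφ/2) + cos φ₁ · cos φ₂ · sin²(Δλ/2) = 0.963189.
c = 2·atan2(√a, √(1−a)) = 2.75547 rad → d = 6371·c ≈ 17555.12 km.

17555 km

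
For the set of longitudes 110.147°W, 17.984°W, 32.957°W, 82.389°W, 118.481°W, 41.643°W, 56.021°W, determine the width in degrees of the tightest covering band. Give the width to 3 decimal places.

100.497°

Sort the longitudes: -118.481°, -110.147°, -82.389°, -56.021°, -41.643°, -32.957°, -17.984°.
Eastward gaps between consecutive values (wrapping around): 8.334°, 27.758°, 26.368°, 14.378°, 8.686°, 14.973°, 259.503°.
Largest gap = 259.503° ⇒ minimal covering band is its complement: 360° − 259.503° = 100.497°.
Band runs from -118.481° eastward to -17.984°.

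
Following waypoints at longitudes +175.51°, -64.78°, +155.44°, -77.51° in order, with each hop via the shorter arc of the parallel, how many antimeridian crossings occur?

3

Leg 1: +175.51° → -64.78°, shortest Δλ = 119.71° (east) — crosses 180°.
Leg 2: -64.78° → +155.44°, shortest Δλ = -139.78° (west) — crosses 180°.
Leg 3: +155.44° → -77.51°, shortest Δλ = 127.05° (east) — crosses 180°.
Total crossings: 3.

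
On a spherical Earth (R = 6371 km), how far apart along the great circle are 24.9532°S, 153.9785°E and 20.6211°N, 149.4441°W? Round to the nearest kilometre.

7940 km

Δλ = -149.4441 − 153.9785 = -303.4226°; wrapped into (−180°, 180°]: 56.5774°.
Δφ = 20.6211 − -24.9532 = 45.5743°.
a = sin²(Δφ/2) + cos φ₁ · cos φ₂ · sin²(Δλ/2) = 0.340591.
c = 2·atan2(√a, √(1−a)) = 1.24631 rad → d = 6371·c ≈ 7940.27 km.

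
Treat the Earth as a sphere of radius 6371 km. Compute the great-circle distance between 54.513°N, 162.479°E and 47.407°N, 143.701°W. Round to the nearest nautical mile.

Δλ = -143.701 − 162.479 = -306.180°; wrapped into (−180°, 180°]: 53.820°.
Δφ = 47.407 − 54.513 = -7.106°.
a = sin²(Δφ/2) + cos φ₁ · cos φ₂ · sin²(Δλ/2) = 0.084319.
c = 2·atan2(√a, √(1−a)) = 0.58924 rad → d = 6371·c ≈ 3754.05 km ≈ 2027.03 nmi.

2027 nmi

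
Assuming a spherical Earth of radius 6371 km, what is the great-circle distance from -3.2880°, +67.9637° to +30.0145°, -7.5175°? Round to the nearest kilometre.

8802 km

Δλ = -7.5175 − 67.9637 = -75.4812°.
Δφ = 30.0145 − -3.2880 = 33.3025°.
a = sin²(Δφ/2) + cos φ₁ · cos φ₂ · sin²(Δλ/2) = 0.405984.
c = 2·atan2(√a, √(1−a)) = 1.38164 rad → d = 6371·c ≈ 8802.42 km.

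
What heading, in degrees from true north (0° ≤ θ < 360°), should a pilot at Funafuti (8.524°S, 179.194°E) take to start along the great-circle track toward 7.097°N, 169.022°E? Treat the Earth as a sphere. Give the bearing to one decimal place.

Δλ = 169.022 − 179.194 = -10.172°.
θ = atan2( sin Δλ · cos φ₂ , cos φ₁ · sin φ₂ − sin φ₁ · cos φ₂ · cos Δλ )
  = atan2(-0.17525, 0.26696) = -33.284° → normalised to [0°, 360°): 326.716°.

326.7°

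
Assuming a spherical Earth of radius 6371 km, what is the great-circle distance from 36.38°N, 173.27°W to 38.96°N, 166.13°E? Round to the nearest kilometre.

Δλ = 166.13 − -173.27 = 339.40°; wrapped into (−180°, 180°]: -20.60°.
Δφ = 38.96 − 36.38 = 2.58°.
a = sin²(Δφ/2) + cos φ₁ · cos φ₂ · sin²(Δλ/2) = 0.020521.
c = 2·atan2(√a, √(1−a)) = 0.28749 rad → d = 6371·c ≈ 1831.63 km.

1832 km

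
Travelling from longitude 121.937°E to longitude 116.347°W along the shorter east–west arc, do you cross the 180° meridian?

Naïve |-116.347 − 121.937| = 238.284° > 180°, so the shorter arc goes the other way round — across 180°.
Signed shortest Δλ = ((-116.347 − 121.937 + 180) mod 360) − 180 = 121.716°.
Going east by 121.716° from +121.937° passes through 180° before reaching -116.347°.

Yes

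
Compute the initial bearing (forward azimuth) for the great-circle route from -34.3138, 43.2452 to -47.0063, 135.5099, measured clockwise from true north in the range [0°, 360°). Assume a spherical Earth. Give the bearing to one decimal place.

132.3°

Δλ = 135.5099 − 43.2452 = 92.2647°.
θ = atan2( sin Δλ · cos φ₂ , cos φ₁ · sin φ₂ − sin φ₁ · cos φ₂ · cos Δλ )
  = atan2(0.68139, -0.61932) = 132.268° → normalised to [0°, 360°): 132.268°.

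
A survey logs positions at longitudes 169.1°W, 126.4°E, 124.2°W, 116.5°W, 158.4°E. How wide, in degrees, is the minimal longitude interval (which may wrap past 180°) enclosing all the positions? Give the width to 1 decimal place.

117.1°

Sort the longitudes: -169.1°, -124.2°, -116.5°, +126.4°, +158.4°.
Eastward gaps between consecutive values (wrapping around): 44.9°, 7.7°, 242.9°, 32.0°, 32.5°.
Largest gap = 242.9° ⇒ minimal covering band is its complement: 360° − 242.9° = 117.1°.
Band runs from +126.4° eastward to -116.5°, crossing the antimeridian.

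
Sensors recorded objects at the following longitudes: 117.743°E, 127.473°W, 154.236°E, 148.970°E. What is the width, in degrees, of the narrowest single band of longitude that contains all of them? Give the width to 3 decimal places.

114.784°

Sort the longitudes: -127.473°, +117.743°, +148.970°, +154.236°.
Eastward gaps between consecutive values (wrapping around): 245.216°, 31.227°, 5.266°, 78.291°.
Largest gap = 245.216° ⇒ minimal covering band is its complement: 360° − 245.216° = 114.784°.
Band runs from +117.743° eastward to -127.473°, crossing the antimeridian.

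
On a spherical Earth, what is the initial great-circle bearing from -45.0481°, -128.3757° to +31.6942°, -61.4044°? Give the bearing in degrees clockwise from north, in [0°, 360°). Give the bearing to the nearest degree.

Δλ = -61.4044 − -128.3757 = 66.9713°.
θ = atan2( sin Δλ · cos φ₂ , cos φ₁ · sin φ₂ − sin φ₁ · cos φ₂ · cos Δλ )
  = atan2(0.78306, 0.60675) = 52.230° → normalised to [0°, 360°): 52.230°.

52°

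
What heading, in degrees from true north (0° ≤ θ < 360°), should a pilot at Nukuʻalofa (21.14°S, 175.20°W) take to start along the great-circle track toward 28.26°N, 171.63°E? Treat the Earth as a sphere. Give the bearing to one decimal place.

345.0°

Δλ = 171.63 − -175.20 = 346.83°; wrapped into (−180°, 180°]: -13.17°.
θ = atan2( sin Δλ · cos φ₂ , cos φ₁ · sin φ₂ − sin φ₁ · cos φ₂ · cos Δλ )
  = atan2(-0.20068, 0.75092) = -14.963° → normalised to [0°, 360°): 345.037°.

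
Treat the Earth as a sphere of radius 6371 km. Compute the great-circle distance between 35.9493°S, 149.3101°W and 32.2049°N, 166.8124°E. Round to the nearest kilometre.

Δλ = 166.8124 − -149.3101 = 316.1225°; wrapped into (−180°, 180°]: -43.8775°.
Δφ = 32.2049 − -35.9493 = 68.1542°.
a = sin²(Δφ/2) + cos φ₁ · cos φ₂ · sin²(Δλ/2) = 0.409561.
c = 2·atan2(√a, √(1−a)) = 1.38892 rad → d = 6371·c ≈ 8848.80 km.

8849 km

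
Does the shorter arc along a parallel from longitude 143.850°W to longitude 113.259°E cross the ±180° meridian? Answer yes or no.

Yes

Naïve |113.259 − -143.850| = 257.109° > 180°, so the shorter arc goes the other way round — across 180°.
Signed shortest Δλ = ((113.259 − -143.850 + 180) mod 360) − 180 = -102.891°.
Going west by 102.891° from -143.850° passes through 180° before reaching +113.259°.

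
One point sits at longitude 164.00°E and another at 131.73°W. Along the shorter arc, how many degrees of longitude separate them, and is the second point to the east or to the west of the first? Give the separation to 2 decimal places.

64.27° east

Raw difference: -131.73 − 164.00 = -295.73°.
Normalise into (−180°, 180°]: -295.73° + 360° = 64.27°.
Positive ⇒ the second point lies to the east; separation 64.27°.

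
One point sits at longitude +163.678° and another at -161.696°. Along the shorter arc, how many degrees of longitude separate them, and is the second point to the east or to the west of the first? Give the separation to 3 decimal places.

Raw difference: -161.696 − 163.678 = -325.374°.
Normalise into (−180°, 180°]: -325.374° + 360° = 34.626°.
Positive ⇒ the second point lies to the east; separation 34.626°.

34.626° east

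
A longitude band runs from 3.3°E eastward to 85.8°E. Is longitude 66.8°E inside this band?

Band width going east from +3.3° to +85.8°: ((85.8 − 3.3) mod 360) = 82.5°.
Offset of +66.8° east of the west edge: ((66.8 − 3.3) mod 360) = 63.5°.
63.5° ≤ 82.5° ⇒ inside.

Yes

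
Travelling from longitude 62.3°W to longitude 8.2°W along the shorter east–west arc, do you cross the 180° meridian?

Signed shortest Δλ = ((-8.2 − -62.3 + 180) mod 360) − 180 = 54.1°.
Going east by 54.1° from -62.3° reaches -8.2° without touching 180°.

No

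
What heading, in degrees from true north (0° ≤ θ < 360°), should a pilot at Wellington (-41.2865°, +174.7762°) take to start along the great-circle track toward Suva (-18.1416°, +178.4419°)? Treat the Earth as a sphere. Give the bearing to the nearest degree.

Δλ = 178.4419 − 174.7762 = 3.6657°.
θ = atan2( sin Δλ · cos φ₂ , cos φ₁ · sin φ₂ − sin φ₁ · cos φ₂ · cos Δλ )
  = atan2(0.06076, 0.39177) = 8.815° → normalised to [0°, 360°): 8.815°.

9°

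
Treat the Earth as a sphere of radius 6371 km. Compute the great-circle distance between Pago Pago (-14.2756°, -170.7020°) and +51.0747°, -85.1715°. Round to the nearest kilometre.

10931 km

Δλ = -85.1715 − -170.7020 = 85.5305°.
Δφ = 51.0747 − -14.2756 = 65.3503°.
a = sin²(Δφ/2) + cos φ₁ · cos φ₂ · sin²(Δλ/2) = 0.572192.
c = 2·atan2(√a, √(1−a)) = 1.71569 rad → d = 6371·c ≈ 10930.64 km.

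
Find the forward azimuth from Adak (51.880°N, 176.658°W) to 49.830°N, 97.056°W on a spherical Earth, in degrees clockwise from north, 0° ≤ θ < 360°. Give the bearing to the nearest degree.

59°

Δλ = -97.056 − -176.658 = 79.602°.
θ = atan2( sin Δλ · cos φ₂ , cos φ₁ · sin φ₂ − sin φ₁ · cos φ₂ · cos Δλ )
  = atan2(0.63446, 0.38012) = 59.074° → normalised to [0°, 360°): 59.074°.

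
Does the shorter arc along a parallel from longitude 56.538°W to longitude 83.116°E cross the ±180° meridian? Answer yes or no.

Signed shortest Δλ = ((83.116 − -56.538 + 180) mod 360) − 180 = 139.654°.
Going east by 139.654° from -56.538° reaches +83.116° without touching 180°.

No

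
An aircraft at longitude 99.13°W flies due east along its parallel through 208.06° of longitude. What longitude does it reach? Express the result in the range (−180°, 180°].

Start at -99.13°; shift +208.06° → +108.93°.
+108.93° already lies in (−180°, 180°].

108.93°E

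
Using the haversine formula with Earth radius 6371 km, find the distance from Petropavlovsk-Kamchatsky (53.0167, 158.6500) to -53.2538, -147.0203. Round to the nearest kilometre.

12841 km

Δλ = -147.0203 − 158.6500 = -305.6703°; wrapped into (−180°, 180°]: 54.3297°.
Δφ = -53.2538 − 53.0167 = -106.2705°.
a = sin²(Δφ/2) + cos φ₁ · cos φ₂ · sin²(Δλ/2) = 0.715106.
c = 2·atan2(√a, √(1−a)) = 2.01552 rad → d = 6371·c ≈ 12840.90 km.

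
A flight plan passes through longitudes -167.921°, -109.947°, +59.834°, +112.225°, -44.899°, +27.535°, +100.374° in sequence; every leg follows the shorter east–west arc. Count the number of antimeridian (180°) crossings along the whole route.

Leg 1: -167.921° → -109.947°, shortest Δλ = 57.974° (east) — does not cross 180°.
Leg 2: -109.947° → +59.834°, shortest Δλ = 169.781° (east) — does not cross 180°.
Leg 3: +59.834° → +112.225°, shortest Δλ = 52.391° (east) — does not cross 180°.
Leg 4: +112.225° → -44.899°, shortest Δλ = -157.124° (west) — does not cross 180°.
Leg 5: -44.899° → +27.535°, shortest Δλ = 72.434° (east) — does not cross 180°.
Leg 6: +27.535° → +100.374°, shortest Δλ = 72.839° (east) — does not cross 180°.
Total crossings: 0.

0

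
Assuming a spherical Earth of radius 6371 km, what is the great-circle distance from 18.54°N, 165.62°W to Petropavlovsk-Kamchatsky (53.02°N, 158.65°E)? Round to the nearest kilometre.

Δλ = 158.65 − -165.62 = 324.27°; wrapped into (−180°, 180°]: -35.73°.
Δφ = 53.02 − 18.54 = 34.48°.
a = sin²(Δφ/2) + cos φ₁ · cos φ₂ · sin²(Δλ/2) = 0.141511.
c = 2·atan2(√a, √(1−a)) = 0.77134 rad → d = 6371·c ≈ 4914.20 km.

4914 km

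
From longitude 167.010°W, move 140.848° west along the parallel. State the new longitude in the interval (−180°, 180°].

52.142°E

Start at -167.010°; shift −140.848° → -307.858°.
-307.858° lies outside (−180°, 180°]; add 360° → +52.142°.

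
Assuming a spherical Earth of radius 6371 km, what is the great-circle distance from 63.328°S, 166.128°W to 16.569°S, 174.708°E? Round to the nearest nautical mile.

2918 nmi

Δλ = 174.708 − -166.128 = 340.836°; wrapped into (−180°, 180°]: -19.164°.
Δφ = -16.569 − -63.328 = 46.759°.
a = sin²(Δφ/2) + cos φ₁ · cos φ₂ · sin²(Δλ/2) = 0.169387.
c = 2·atan2(√a, √(1−a)) = 0.84834 rad → d = 6371·c ≈ 5404.81 km ≈ 2918.36 nmi.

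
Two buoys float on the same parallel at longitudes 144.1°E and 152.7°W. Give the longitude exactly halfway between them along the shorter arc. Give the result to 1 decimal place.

Signed shortest Δλ from +144.1° to -152.7° is +63.2°.
Midpoint longitude = +144.1° + (+63.2°)/2 = +144.1° + 31.6° = +175.7°.
(The naïve average (+144.1 + -152.7)/2 = -4.3° is on the wrong side of the globe.)

175.7°E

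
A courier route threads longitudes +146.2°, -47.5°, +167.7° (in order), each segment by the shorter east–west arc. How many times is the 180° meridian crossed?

Leg 1: +146.2° → -47.5°, shortest Δλ = 166.3° (east) — crosses 180°.
Leg 2: -47.5° → +167.7°, shortest Δλ = -144.8° (west) — crosses 180°.
Total crossings: 2.

2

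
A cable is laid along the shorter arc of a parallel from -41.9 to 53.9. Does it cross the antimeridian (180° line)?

No

Signed shortest Δλ = ((53.9 − -41.9 + 180) mod 360) − 180 = 95.8°.
Going east by 95.8° from -41.9° reaches +53.9° without touching 180°.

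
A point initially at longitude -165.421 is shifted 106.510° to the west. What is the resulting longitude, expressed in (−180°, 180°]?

+88.069°

Start at -165.421°; shift −106.510° → -271.931°.
-271.931° lies outside (−180°, 180°]; add 360° → +88.069°.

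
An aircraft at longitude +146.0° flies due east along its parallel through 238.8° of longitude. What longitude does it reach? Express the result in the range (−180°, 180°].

Start at +146.0°; shift +238.8° → +384.8°.
+384.8° lies outside (−180°, 180°]; subtract 360° → +24.8°.

+24.8°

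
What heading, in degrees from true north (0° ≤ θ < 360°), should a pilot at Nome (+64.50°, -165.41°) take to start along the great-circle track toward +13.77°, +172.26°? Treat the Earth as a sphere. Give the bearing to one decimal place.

207.5°

Δλ = 172.26 − -165.41 = 337.67°; wrapped into (−180°, 180°]: -22.33°.
θ = atan2( sin Δλ · cos φ₂ , cos φ₁ · sin φ₂ − sin φ₁ · cos φ₂ · cos Δλ )
  = atan2(-0.36902, -0.70843) = -152.485° → normalised to [0°, 360°): 207.515°.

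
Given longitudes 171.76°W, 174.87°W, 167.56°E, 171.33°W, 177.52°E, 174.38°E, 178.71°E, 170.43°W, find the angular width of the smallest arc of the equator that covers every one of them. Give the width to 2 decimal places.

22.01°

Sort the longitudes: -174.87°, -171.76°, -171.33°, -170.43°, +167.56°, +174.38°, +177.52°, +178.71°.
Eastward gaps between consecutive values (wrapping around): 3.11°, 0.43°, 0.90°, 337.99°, 6.82°, 3.14°, 1.19°, 6.42°.
Largest gap = 337.99° ⇒ minimal covering band is its complement: 360° − 337.99° = 22.01°.
Band runs from +167.56° eastward to -170.43°, crossing the antimeridian.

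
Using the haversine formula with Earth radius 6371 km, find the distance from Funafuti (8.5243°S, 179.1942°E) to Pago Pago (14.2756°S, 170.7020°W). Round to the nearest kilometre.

1273 km

Δλ = -170.7020 − 179.1942 = -349.8962°; wrapped into (−180°, 180°]: 10.1038°.
Δφ = -14.2756 − -8.5243 = -5.7513°.
a = sin²(Δφ/2) + cos φ₁ · cos φ₂ · sin²(Δλ/2) = 0.009949.
c = 2·atan2(√a, √(1−a)) = 0.19982 rad → d = 6371·c ≈ 1273.04 km.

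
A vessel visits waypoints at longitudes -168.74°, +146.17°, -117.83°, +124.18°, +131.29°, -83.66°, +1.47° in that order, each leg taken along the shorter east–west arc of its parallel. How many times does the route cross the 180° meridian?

4

Leg 1: -168.74° → +146.17°, shortest Δλ = -45.09° (west) — crosses 180°.
Leg 2: +146.17° → -117.83°, shortest Δλ = 96.0° (east) — crosses 180°.
Leg 3: -117.83° → +124.18°, shortest Δλ = -117.99° (west) — crosses 180°.
Leg 4: +124.18° → +131.29°, shortest Δλ = 7.11° (east) — does not cross 180°.
Leg 5: +131.29° → -83.66°, shortest Δλ = 145.05° (east) — crosses 180°.
Leg 6: -83.66° → +1.47°, shortest Δλ = 85.13° (east) — does not cross 180°.
Total crossings: 4.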